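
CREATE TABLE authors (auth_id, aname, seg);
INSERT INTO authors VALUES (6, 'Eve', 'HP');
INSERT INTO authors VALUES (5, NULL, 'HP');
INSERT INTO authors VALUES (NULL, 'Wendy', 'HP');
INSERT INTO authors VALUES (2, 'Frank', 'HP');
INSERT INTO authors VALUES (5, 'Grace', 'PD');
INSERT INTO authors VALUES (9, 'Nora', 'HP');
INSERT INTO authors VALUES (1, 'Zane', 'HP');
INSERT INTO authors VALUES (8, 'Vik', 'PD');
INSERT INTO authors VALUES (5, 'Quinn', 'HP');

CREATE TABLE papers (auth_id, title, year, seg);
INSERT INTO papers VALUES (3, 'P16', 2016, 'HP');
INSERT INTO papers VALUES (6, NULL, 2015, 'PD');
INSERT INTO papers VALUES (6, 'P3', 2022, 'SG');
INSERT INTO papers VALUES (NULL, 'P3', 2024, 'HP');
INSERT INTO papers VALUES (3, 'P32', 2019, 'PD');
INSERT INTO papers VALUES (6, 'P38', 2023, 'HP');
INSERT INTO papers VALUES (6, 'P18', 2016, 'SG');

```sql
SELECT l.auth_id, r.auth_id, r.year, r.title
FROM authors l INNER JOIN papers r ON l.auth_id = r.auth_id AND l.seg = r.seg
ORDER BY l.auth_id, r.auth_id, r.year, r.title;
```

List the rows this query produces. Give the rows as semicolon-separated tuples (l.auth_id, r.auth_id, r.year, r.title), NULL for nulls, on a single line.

INNER JOIN keeps only pairs where the ON condition holds.
Matching on l.auth_id = r.auth_id AND l.seg = r.seg. A NULL in a compared column never satisfies the condition.
- l row (auth_id=6, seg=HP): matches 1 r row(s) → 1 output row(s).
- l row (auth_id=5, seg=HP): no match → dropped.
- l row (auth_id=NULL, seg=HP): no match → dropped.
- l row (auth_id=2, seg=HP): no match → dropped.
- l row (auth_id=5, seg=PD): no match → dropped.
- l row (auth_id=9, seg=HP): no match → dropped.
- l row (auth_id=1, seg=HP): no match → dropped.
- l row (auth_id=8, seg=PD): no match → dropped.
- l row (auth_id=5, seg=HP): no match → dropped.
After projecting and ordering:
l.auth_id | r.auth_id | r.year | r.title
6 | 6 | 2023 | P38

(6, 6, 2023, P38)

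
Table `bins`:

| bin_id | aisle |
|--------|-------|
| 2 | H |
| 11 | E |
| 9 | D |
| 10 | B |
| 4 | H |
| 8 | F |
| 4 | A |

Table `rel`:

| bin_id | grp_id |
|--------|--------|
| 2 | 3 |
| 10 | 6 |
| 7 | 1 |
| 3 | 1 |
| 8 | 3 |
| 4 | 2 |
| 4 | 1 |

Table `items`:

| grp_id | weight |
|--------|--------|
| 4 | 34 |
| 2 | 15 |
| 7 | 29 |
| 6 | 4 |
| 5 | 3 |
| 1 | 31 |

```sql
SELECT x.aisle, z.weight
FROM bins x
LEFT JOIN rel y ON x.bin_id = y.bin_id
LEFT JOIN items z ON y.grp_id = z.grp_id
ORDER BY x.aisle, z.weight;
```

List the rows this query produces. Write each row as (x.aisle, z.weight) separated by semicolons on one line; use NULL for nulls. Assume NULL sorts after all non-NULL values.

Joins associate left-to-right: bins LEFT JOIN rel on bin_id gives 9 intermediate row(s).
Then LEFT JOIN `items z` on grp_id: each of those 9 rows is kept; rows whose y.grp_id has no match in z get NULL for z's columns.

(A, 15); (A, 31); (B, 4); (D, NULL); (E, NULL); (F, NULL); (H, 15); (H, 31); (H, NULL)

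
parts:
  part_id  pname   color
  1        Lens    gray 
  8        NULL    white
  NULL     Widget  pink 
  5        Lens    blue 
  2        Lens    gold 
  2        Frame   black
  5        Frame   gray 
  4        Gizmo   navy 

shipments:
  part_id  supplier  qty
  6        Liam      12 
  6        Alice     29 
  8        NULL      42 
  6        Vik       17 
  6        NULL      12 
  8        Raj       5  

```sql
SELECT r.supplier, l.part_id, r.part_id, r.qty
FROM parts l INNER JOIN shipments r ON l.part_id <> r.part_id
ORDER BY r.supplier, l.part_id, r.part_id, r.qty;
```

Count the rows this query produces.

INNER JOIN keeps only pairs where the ON condition holds.
Matching on l.part_id <> r.part_id. A NULL in a compared column never satisfies the condition.
Matched pairs: 40.
Total: 40 rows.

40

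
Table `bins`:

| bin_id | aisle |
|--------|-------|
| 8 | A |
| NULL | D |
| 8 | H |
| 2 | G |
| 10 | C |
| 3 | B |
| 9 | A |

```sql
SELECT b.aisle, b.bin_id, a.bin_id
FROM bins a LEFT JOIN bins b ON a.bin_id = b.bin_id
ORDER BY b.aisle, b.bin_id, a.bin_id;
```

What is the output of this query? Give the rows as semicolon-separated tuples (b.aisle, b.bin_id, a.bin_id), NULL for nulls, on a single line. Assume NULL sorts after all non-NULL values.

(A, 8, 8); (A, 8, 8); (A, 9, 9); (B, 3, 3); (C, 10, 10); (G, 2, 2); (H, 8, 8); (H, 8, 8); (NULL, NULL, NULL)

LEFT JOIN keeps every row from `bins a`; unmatched rows get NULL for `bins b`'s columns.
Matching on a.bin_id = b.bin_id. A NULL in a compared column never satisfies the condition.
Matched pairs: 8; unmatched a rows kept: 1.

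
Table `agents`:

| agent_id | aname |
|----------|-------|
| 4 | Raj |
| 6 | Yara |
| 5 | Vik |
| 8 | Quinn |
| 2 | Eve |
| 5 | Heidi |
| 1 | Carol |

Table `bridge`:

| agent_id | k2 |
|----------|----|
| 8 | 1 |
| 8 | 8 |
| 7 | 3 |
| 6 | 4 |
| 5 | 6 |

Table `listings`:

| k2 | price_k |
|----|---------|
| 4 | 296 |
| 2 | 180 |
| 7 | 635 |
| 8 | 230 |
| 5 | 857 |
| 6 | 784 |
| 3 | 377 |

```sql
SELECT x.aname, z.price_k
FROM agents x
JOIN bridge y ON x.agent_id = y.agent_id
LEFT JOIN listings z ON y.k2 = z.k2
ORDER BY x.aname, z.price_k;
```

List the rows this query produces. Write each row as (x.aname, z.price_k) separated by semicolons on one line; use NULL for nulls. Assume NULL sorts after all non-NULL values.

(Heidi, 784); (Quinn, 230); (Quinn, NULL); (Vik, 784); (Yara, 296)

Step 1 — x INNER JOIN y on agent_id → 5 row(s).
Then LEFT JOIN `listings z` on k2: each of those 5 rows is kept; rows whose y.k2 has no match in z get NULL for z's columns.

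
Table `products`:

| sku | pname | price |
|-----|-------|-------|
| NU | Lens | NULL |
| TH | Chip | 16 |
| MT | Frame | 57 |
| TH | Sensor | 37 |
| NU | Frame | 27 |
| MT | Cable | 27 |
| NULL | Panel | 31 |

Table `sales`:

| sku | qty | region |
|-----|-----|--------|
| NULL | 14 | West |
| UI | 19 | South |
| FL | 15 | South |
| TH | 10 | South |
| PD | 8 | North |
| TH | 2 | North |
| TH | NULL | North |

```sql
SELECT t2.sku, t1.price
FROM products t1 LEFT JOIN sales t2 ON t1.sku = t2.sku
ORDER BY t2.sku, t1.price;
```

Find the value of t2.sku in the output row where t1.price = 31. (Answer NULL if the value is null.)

NULL

LEFT JOIN keeps every row from `products`; unmatched rows get NULL for `sales`'s columns.
Matching on t1.sku = t2.sku. A NULL in a compared column never satisfies the condition.
- t1 (sku=NU) has no partner → padded with NULL.
- t1 (sku=TH) pairs with 3 row(s) of t2.
- t1 (sku=MT) has no partner → padded with NULL.
- t1 (sku=TH) pairs with 3 row(s) of t2.
- t1 (sku=NU) has no partner → padded with NULL.
- t1 (sku=MT) has no partner → padded with NULL.
- t1 (sku=NULL) has no partner → padded with NULL.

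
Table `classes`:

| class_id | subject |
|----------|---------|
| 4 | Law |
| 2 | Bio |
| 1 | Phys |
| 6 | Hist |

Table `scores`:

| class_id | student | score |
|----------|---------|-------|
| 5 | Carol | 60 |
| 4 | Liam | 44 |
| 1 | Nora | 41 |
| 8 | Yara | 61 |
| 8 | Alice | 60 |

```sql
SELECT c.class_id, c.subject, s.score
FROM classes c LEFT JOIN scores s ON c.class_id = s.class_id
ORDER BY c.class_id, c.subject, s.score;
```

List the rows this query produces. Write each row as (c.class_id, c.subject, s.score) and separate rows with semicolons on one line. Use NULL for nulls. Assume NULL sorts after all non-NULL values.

LEFT JOIN keeps every row from `classes`; unmatched rows get NULL for `scores`'s columns.
Matching on c.class_id = s.class_id.
- class_id=4: 1 matching s row(s), so 1 row(s) emitted.
- class_id=2: no s row matches, row kept with s columns NULL.
- class_id=1: 1 matching s row(s), so 1 row(s) emitted.
- class_id=6: no s row matches, row kept with s columns NULL.
After projecting and ordering:
c.class_id | c.subject | s.score
1 | Phys | 41
2 | Bio | NULL
4 | Law | 44
6 | Hist | NULL

(1, Phys, 41); (2, Bio, NULL); (4, Law, 44); (6, Hist, NULL)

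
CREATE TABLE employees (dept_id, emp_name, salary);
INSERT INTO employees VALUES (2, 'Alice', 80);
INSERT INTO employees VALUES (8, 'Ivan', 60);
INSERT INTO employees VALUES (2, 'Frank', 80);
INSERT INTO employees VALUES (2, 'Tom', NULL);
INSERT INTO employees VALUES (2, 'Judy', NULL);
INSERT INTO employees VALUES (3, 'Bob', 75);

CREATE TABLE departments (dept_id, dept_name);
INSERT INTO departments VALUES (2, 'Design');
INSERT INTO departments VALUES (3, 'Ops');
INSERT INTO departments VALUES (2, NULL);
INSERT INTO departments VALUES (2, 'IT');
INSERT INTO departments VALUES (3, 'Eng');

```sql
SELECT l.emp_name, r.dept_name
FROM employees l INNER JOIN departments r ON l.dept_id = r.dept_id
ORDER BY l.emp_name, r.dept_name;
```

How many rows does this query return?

14

INNER JOIN keeps only pairs where the ON condition holds.
Matching on l.dept_id = r.dept_id.
- l row (dept_id=2): matches 3 r row(s) → 3 output row(s).
- l row (dept_id=8): no match → dropped.
- l row (dept_id=2): matches 3 r row(s) → 3 output row(s).
- l row (dept_id=2): matches 3 r row(s) → 3 output row(s).
- l row (dept_id=2): matches 3 r row(s) → 3 output row(s).
- l row (dept_id=3): matches 2 r row(s) → 2 output row(s).
Total: 14 rows.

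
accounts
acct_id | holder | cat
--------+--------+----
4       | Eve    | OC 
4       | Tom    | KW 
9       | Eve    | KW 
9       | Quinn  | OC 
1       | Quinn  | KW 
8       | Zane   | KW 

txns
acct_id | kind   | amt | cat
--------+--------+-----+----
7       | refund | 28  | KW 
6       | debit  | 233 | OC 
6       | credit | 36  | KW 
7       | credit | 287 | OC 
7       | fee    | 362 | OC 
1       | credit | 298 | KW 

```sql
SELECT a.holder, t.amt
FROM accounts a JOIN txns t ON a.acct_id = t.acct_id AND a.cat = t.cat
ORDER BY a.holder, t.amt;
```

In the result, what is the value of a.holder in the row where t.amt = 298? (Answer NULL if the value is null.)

INNER JOIN keeps only pairs where the ON condition holds.
Matching on a.acct_id = t.acct_id AND a.cat = t.cat.
- a (acct_id=4, cat=OC) has no partner → excluded.
- a (acct_id=4, cat=KW) has no partner → excluded.
- a (acct_id=9, cat=KW) has no partner → excluded.
- a (acct_id=9, cat=OC) has no partner → excluded.
- a (acct_id=1, cat=KW) pairs with 1 row(s) of t.
- a (acct_id=8, cat=KW) has no partner → excluded.

Quinn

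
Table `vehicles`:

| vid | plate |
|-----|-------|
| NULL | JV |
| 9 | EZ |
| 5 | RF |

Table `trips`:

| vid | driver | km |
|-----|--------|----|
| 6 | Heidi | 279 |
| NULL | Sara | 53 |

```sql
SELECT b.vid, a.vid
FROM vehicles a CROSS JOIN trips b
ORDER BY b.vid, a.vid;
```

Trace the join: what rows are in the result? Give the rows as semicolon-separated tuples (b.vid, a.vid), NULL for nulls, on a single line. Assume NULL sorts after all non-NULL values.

CROSS JOIN pairs every row of `vehicles` with every row of `trips`: 3 × 2 = 6 rows.

(6, 5); (6, 9); (6, NULL); (NULL, 5); (NULL, 9); (NULL, NULL)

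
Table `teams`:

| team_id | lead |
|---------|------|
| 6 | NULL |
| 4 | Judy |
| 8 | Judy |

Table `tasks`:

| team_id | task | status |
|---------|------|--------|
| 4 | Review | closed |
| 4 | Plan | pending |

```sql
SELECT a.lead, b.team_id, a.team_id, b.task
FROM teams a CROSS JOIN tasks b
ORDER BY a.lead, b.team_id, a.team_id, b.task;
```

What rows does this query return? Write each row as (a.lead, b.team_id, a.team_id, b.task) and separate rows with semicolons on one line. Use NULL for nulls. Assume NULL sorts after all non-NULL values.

CROSS JOIN pairs every row of `teams` with every row of `tasks`: 3 × 2 = 6 rows.
After projecting and ordering:
a.lead | b.team_id | a.team_id | b.task
Judy | 4 | 4 | Plan
Judy | 4 | 4 | Review
Judy | 4 | 8 | Plan
Judy | 4 | 8 | Review
NULL | 4 | 6 | Plan
NULL | 4 | 6 | Review

(Judy, 4, 4, Plan); (Judy, 4, 4, Review); (Judy, 4, 8, Plan); (Judy, 4, 8, Review); (NULL, 4, 6, Plan); (NULL, 4, 6, Review)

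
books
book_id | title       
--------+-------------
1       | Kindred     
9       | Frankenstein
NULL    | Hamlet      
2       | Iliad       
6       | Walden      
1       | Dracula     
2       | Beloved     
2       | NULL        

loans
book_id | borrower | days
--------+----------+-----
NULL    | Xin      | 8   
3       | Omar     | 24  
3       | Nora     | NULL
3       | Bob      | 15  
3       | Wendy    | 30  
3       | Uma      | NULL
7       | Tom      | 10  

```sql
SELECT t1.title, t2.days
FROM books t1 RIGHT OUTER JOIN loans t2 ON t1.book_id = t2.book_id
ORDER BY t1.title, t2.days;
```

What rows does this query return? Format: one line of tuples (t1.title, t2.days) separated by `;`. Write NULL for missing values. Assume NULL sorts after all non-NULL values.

(NULL, 8); (NULL, 10); (NULL, 15); (NULL, 24); (NULL, 30); (NULL, NULL); (NULL, NULL)

RIGHT JOIN keeps every row from `loans`; unmatched rows get NULL for `books`'s columns.
Matching on t1.book_id = t2.book_id. A NULL in a compared column never satisfies the condition.
- book_id=1: no matching t2 row.
- book_id=9: no matching t2 row.
- book_id=NULL: no matching t2 row.
- book_id=2: no matching t2 row.
- book_id=6: no matching t2 row.
- book_id=1: no matching t2 row.
- book_id=2: no matching t2 row.
- book_id=2: no matching t2 row.
- plus 7 unmatched t2 row(s), each kept with NULL t1 columns.
After projecting and ordering:
t1.title | t2.days
NULL | 8
NULL | 10
NULL | 15
NULL | 24
NULL | 30
NULL | NULL
NULL | NULL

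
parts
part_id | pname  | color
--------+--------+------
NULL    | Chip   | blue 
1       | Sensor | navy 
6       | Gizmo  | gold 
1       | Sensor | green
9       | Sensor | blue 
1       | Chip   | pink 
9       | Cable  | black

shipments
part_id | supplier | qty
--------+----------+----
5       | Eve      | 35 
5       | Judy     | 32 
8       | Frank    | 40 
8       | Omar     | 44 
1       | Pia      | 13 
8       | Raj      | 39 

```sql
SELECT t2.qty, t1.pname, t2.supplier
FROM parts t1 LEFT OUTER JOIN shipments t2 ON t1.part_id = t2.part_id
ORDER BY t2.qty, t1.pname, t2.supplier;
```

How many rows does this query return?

7

LEFT JOIN keeps every row from `parts`; unmatched rows get NULL for `shipments`'s columns.
Matching on t1.part_id = t2.part_id. A NULL in a compared column never satisfies the condition.
- t1 (part_id=NULL) has no partner → padded with NULL.
- t1 (part_id=1) pairs with 1 row(s) of t2.
- t1 (part_id=6) has no partner → padded with NULL.
- t1 (part_id=1) pairs with 1 row(s) of t2.
- t1 (part_id=9) has no partner → padded with NULL.
- t1 (part_id=1) pairs with 1 row(s) of t2.
- t1 (part_id=9) has no partner → padded with NULL.
Total: 3 matched + 4 padded = 7 rows.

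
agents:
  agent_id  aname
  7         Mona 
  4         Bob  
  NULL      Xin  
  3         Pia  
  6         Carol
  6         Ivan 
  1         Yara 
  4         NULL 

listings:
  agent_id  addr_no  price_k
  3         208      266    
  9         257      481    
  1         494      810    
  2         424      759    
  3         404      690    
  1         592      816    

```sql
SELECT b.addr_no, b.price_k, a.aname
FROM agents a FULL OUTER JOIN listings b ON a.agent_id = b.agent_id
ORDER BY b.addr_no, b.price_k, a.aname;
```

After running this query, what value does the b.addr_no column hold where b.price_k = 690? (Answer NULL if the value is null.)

404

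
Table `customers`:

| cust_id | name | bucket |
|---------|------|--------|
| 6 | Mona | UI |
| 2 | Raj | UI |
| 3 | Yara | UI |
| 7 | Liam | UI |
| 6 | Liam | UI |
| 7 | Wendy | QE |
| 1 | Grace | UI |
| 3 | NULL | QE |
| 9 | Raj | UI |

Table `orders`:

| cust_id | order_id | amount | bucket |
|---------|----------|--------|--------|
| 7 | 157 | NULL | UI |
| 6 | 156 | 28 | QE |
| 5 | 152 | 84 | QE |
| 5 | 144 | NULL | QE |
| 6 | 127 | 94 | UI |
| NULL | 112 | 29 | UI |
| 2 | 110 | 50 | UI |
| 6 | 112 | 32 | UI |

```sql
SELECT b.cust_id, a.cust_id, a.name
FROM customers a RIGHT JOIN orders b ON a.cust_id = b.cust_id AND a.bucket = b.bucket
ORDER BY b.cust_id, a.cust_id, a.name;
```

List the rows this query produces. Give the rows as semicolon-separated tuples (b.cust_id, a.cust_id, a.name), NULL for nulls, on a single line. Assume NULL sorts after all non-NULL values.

(2, 2, Raj); (5, NULL, NULL); (5, NULL, NULL); (6, 6, Liam); (6, 6, Liam); (6, 6, Mona); (6, 6, Mona); (6, NULL, NULL); (7, 7, Liam); (NULL, NULL, NULL)

RIGHT JOIN keeps every row from `orders`; unmatched rows get NULL for `customers`'s columns.
Matching on a.cust_id = b.cust_id AND a.bucket = b.bucket. A NULL in a compared column never satisfies the condition.
- a row (cust_id=6, bucket=UI): matches 2 b row(s) → 2 output row(s).
- a row (cust_id=2, bucket=UI): matches 1 b row(s) → 1 output row(s).
- a row (cust_id=3, bucket=UI): no match.
- a row (cust_id=7, bucket=UI): matches 1 b row(s) → 1 output row(s).
- a row (cust_id=6, bucket=UI): matches 2 b row(s) → 2 output row(s).
- a row (cust_id=7, bucket=QE): no match.
- a row (cust_id=1, bucket=UI): no match.
- a row (cust_id=3, bucket=QE): no match.
- a row (cust_id=9, bucket=UI): no match.
- plus 4 unmatched b row(s), each kept with NULL a columns.
After projecting and ordering:
b.cust_id | a.cust_id | a.name
2 | 2 | Raj
5 | NULL | NULL
5 | NULL | NULL
6 | 6 | Liam
6 | 6 | Liam
6 | 6 | Mona
6 | 6 | Mona
6 | NULL | NULL
7 | 7 | Liam
NULL | NULL | NULL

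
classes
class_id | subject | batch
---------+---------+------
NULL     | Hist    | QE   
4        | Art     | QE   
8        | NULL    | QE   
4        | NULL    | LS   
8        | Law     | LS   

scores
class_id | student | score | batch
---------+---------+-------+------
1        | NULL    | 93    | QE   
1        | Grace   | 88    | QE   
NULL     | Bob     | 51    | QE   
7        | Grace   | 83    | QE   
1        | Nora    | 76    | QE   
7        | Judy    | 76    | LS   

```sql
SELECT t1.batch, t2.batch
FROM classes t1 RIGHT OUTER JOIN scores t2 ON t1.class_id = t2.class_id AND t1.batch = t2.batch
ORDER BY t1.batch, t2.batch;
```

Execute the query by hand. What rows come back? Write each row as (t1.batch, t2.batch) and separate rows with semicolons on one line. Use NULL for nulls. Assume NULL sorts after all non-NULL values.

RIGHT JOIN keeps every row from `scores`; unmatched rows get NULL for `classes`'s columns.
Matching on t1.class_id = t2.class_id AND t1.batch = t2.batch. A NULL in a compared column never satisfies the condition.
Matched pairs: 0; unmatched t2 rows kept: 6.

(NULL, LS); (NULL, QE); (NULL, QE); (NULL, QE); (NULL, QE); (NULL, QE)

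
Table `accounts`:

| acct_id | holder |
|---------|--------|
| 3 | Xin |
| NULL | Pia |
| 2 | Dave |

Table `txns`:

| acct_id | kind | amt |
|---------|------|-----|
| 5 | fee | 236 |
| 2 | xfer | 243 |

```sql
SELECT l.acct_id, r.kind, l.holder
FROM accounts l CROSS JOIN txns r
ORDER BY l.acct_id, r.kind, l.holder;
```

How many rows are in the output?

CROSS JOIN pairs every row of `accounts` with every row of `txns`: 3 × 2 = 6 rows.

6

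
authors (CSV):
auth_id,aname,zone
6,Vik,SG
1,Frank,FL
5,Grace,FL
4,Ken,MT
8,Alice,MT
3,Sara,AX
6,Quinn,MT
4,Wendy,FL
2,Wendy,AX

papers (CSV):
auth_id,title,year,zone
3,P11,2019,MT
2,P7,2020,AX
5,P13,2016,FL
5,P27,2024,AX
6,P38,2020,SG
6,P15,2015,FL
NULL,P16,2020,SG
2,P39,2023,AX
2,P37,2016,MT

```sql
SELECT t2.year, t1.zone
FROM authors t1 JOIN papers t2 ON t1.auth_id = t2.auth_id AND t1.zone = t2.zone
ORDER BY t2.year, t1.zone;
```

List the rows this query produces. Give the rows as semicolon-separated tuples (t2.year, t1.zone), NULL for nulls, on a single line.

(2016, FL); (2020, AX); (2020, SG); (2023, AX)

INNER JOIN keeps only pairs where the ON condition holds.
Matching on t1.auth_id = t2.auth_id AND t1.zone = t2.zone. A NULL in a compared column never satisfies the condition.
- t1[0] auth_id=6, zone=SG → 1 match(es) in t2 → 1 row(s).
- t1[1] auth_id=1, zone=FL → no match; dropped.
- t1[2] auth_id=5, zone=FL → 1 match(es) in t2 → 1 row(s).
- t1[3] auth_id=4, zone=MT → no match; dropped.
- t1[4] auth_id=8, zone=MT → no match; dropped.
- t1[5] auth_id=3, zone=AX → no match; dropped.
- t1[6] auth_id=6, zone=MT → no match; dropped.
- t1[7] auth_id=4, zone=FL → no match; dropped.
- t1[8] auth_id=2, zone=AX → 2 match(es) in t2 → 2 row(s).
After projecting and ordering:
t2.year | t1.zone
2016 | FL
2020 | AX
2020 | SG
2023 | AX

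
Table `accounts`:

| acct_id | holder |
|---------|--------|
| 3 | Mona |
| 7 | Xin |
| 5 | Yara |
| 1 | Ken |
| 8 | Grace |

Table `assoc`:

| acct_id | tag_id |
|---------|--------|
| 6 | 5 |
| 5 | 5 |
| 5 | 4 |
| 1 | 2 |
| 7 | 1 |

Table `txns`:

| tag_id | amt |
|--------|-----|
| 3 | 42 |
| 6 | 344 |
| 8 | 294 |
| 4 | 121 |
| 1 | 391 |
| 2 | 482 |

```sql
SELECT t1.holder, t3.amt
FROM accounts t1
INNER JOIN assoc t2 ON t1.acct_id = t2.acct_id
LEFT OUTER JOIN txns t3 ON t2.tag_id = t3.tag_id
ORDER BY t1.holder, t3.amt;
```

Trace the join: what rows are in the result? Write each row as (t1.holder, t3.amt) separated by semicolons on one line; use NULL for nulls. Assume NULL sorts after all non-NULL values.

Evaluate left to right. First `accounts t1 INNER JOIN assoc t2` on acct_id: 4 row(s).
Then LEFT JOIN `txns t3` on tag_id: each of those 4 rows is kept; rows whose t2.tag_id has no match in t3 get NULL for t3's columns.

(Ken, 482); (Xin, 391); (Yara, 121); (Yara, NULL)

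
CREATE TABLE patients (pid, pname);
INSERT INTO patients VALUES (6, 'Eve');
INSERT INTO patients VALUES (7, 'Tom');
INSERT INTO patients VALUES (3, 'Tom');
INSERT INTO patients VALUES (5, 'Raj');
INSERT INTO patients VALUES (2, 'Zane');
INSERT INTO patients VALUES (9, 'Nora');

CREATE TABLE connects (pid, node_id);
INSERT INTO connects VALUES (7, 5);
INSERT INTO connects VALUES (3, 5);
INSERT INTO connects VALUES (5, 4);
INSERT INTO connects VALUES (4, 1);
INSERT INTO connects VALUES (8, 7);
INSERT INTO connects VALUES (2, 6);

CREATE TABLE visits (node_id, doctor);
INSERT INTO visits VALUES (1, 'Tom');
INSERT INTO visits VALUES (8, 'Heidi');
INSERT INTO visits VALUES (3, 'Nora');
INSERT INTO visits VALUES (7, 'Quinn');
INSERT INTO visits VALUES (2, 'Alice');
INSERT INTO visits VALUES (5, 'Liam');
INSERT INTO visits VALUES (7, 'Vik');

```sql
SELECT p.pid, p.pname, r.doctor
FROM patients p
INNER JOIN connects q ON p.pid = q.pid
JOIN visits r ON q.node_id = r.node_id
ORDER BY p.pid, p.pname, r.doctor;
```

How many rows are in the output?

Step 1 — p INNER JOIN q on pid → 4 row(s).
Then INNER JOIN `visits r` on node_id: keep only rows whose q.node_id appears in r.
Result: 2 row(s).

2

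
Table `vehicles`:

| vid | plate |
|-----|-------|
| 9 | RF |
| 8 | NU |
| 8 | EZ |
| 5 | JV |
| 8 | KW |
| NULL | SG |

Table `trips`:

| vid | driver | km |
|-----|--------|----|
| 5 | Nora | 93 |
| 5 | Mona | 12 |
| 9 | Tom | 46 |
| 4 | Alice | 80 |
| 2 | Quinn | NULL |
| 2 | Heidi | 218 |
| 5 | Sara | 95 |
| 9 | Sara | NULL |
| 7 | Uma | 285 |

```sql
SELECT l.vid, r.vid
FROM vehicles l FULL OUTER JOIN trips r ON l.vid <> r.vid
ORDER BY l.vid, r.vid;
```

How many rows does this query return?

FULL OUTER JOIN keeps every row from both sides; unmatched rows get NULL for the other side's columns.
Matching on l.vid <> r.vid. A NULL in a compared column never satisfies the condition.
- l[0] vid=9 → 7 match(es) in r → 7 row(s).
- l[1] vid=8 → 9 match(es) in r → 9 row(s).
- l[2] vid=8 → 9 match(es) in r → 9 row(s).
- l[3] vid=5 → 6 match(es) in r → 6 row(s).
- l[4] vid=8 → 9 match(es) in r → 9 row(s).
- l[5] vid=NULL → no match; kept with NULLs on the r side.
Total: 40 matched + 1 padded = 41 rows.

41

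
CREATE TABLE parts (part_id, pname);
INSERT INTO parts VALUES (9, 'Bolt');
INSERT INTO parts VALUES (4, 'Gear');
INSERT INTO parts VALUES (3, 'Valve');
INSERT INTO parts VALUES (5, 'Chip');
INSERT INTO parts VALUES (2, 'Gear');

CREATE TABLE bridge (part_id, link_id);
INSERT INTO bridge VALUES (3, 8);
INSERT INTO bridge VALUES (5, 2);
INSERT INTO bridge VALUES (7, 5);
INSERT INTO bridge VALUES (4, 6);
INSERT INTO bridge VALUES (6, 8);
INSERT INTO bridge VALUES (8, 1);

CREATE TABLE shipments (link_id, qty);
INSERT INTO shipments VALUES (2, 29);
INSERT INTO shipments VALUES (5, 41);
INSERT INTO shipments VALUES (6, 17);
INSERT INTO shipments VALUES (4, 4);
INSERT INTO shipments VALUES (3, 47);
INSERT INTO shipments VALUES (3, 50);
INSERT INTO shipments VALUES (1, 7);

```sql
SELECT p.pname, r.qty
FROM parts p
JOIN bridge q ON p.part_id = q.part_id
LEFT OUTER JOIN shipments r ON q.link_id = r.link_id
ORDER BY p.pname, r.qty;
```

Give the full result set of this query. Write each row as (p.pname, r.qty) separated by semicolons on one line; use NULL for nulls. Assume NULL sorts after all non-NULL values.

Step 1 — p INNER JOIN q on part_id → 3 row(s).
Then LEFT JOIN `shipments r` on link_id: each of those 3 rows is kept; rows whose q.link_id has no match in r get NULL for r's columns.

(Chip, 29); (Gear, 17); (Valve, NULL)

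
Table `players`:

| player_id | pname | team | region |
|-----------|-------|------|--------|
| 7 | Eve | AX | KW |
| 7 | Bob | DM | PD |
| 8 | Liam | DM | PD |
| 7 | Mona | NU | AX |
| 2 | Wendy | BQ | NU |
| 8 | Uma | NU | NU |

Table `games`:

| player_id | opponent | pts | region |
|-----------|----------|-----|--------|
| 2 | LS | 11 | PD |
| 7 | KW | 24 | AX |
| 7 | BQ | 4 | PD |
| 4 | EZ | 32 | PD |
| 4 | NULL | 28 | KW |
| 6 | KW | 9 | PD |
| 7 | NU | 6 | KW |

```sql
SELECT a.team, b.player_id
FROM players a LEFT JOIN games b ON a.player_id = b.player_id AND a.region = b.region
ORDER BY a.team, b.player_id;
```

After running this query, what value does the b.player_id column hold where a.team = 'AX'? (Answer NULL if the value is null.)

LEFT JOIN keeps every row from `players`; unmatched rows get NULL for `games`'s columns.
Matching on a.player_id = b.player_id AND a.region = b.region.
- a (player_id=7, region=KW) pairs with 1 row(s) of b.
- a (player_id=7, region=PD) pairs with 1 row(s) of b.
- a (player_id=8, region=PD) has no partner → padded with NULL.
- a (player_id=7, region=AX) pairs with 1 row(s) of b.
- a (player_id=2, region=NU) has no partner → padded with NULL.
- a (player_id=8, region=NU) has no partner → padded with NULL.

7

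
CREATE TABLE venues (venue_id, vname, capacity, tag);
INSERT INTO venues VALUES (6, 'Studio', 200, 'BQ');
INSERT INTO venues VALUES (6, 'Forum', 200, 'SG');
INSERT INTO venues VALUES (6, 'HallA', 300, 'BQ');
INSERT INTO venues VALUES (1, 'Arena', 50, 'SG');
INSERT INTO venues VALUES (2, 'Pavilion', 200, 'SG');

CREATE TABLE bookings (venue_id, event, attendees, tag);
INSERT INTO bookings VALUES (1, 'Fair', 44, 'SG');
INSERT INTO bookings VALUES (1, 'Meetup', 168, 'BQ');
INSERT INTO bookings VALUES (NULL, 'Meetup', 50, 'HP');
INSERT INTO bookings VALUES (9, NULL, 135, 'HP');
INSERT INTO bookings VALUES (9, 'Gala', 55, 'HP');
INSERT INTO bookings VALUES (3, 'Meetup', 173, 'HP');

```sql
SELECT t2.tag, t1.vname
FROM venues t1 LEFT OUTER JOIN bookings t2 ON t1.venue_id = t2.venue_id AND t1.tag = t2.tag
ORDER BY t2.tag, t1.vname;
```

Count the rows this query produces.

LEFT JOIN keeps every row from `venues`; unmatched rows get NULL for `bookings`'s columns.
Matching on t1.venue_id = t2.venue_id AND t1.tag = t2.tag. A NULL in a compared column never satisfies the condition.
- t1 row (venue_id=6, tag=BQ): no match → kept, t2 columns NULL.
- t1 row (venue_id=6, tag=SG): no match → kept, t2 columns NULL.
- t1 row (venue_id=6, tag=BQ): no match → kept, t2 columns NULL.
- t1 row (venue_id=1, tag=SG): matches 1 t2 row(s) → 1 output row(s).
- t1 row (venue_id=2, tag=SG): no match → kept, t2 columns NULL.
Total: 1 matched + 4 padded = 5 rows.

5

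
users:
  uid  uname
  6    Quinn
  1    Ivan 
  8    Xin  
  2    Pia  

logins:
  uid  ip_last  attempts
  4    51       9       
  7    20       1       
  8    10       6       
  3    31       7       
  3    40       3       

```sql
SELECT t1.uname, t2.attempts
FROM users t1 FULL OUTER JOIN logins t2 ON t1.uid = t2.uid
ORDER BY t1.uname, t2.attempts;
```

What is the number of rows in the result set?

8

FULL OUTER JOIN keeps every row from both sides; unmatched rows get NULL for the other side's columns.
Matching on t1.uid = t2.uid.
- t1 (uid=6) has no partner → padded with NULL.
- t1 (uid=1) has no partner → padded with NULL.
- t1 (uid=8) pairs with 1 row(s) of t2.
- t1 (uid=2) has no partner → padded with NULL.
- 4 row(s) from t2 found no t1 partner → padded with NULL.
Total: 1 matched + 7 padded = 8 rows.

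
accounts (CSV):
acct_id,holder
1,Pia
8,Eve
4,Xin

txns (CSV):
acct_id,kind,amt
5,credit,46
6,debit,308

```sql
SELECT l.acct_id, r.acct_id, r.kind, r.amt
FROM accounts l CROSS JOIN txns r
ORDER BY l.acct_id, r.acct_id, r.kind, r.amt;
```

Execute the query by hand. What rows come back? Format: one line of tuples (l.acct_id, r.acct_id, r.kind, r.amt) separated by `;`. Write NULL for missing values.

CROSS JOIN pairs every row of `accounts` with every row of `txns`: 3 × 2 = 6 rows.
After projecting and ordering:
l.acct_id | r.acct_id | r.kind | r.amt
1 | 5 | credit | 46
1 | 6 | debit | 308
4 | 5 | credit | 46
4 | 6 | debit | 308
8 | 5 | credit | 46
8 | 6 | debit | 308

(1, 5, credit, 46); (1, 6, debit, 308); (4, 5, credit, 46); (4, 6, debit, 308); (8, 5, credit, 46); (8, 6, debit, 308)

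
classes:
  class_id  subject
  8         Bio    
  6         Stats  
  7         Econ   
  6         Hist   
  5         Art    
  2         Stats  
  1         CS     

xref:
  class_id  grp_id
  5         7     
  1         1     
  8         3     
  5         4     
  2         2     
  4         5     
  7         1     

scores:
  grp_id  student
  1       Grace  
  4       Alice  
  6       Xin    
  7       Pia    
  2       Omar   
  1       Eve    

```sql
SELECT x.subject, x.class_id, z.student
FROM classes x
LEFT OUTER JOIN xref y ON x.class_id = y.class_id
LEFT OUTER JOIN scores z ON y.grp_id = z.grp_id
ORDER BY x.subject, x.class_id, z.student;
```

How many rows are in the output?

10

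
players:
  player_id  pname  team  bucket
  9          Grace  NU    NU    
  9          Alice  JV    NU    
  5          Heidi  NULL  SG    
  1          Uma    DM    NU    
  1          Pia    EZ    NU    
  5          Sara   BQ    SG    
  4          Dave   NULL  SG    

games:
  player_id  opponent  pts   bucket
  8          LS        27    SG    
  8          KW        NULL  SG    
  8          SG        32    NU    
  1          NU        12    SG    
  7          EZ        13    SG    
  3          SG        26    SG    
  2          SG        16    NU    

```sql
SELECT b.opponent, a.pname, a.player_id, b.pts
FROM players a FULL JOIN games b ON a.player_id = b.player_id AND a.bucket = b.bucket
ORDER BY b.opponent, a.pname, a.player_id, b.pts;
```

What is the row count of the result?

FULL OUTER JOIN keeps every row from both sides; unmatched rows get NULL for the other side's columns.
Matching on a.player_id = b.player_id AND a.bucket = b.bucket.
- a[0] player_id=9, bucket=NU → no match; kept with NULLs on the b side.
- a[1] player_id=9, bucket=NU → no match; kept with NULLs on the b side.
- a[2] player_id=5, bucket=SG → no match; kept with NULLs on the b side.
- a[3] player_id=1, bucket=NU → no match; kept with NULLs on the b side.
- a[4] player_id=1, bucket=NU → no match; kept with NULLs on the b side.
- a[5] player_id=5, bucket=SG → no match; kept with NULLs on the b side.
- a[6] player_id=4, bucket=SG → no match; kept with NULLs on the b side.
- 7 b row(s) had no a match → kept, a columns NULL.
Total: 0 matched + 14 padded = 14 rows.

14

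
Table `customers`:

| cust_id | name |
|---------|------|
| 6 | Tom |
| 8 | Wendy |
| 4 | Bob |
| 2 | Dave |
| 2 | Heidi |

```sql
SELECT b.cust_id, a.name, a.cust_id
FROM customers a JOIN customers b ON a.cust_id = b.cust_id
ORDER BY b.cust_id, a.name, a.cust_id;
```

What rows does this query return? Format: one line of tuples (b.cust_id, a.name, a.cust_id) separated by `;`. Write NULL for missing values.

(2, Dave, 2); (2, Dave, 2); (2, Heidi, 2); (2, Heidi, 2); (4, Bob, 4); (6, Tom, 6); (8, Wendy, 8)

INNER JOIN keeps only pairs where the ON condition holds.
Matching on a.cust_id = b.cust_id.
- cust_id=6: 1 matching b row(s), so 1 row(s) emitted.
- cust_id=8: 1 matching b row(s), so 1 row(s) emitted.
- cust_id=4: 1 matching b row(s), so 1 row(s) emitted.
- cust_id=2: 2 matching b row(s), so 2 row(s) emitted.
- cust_id=2: 2 matching b row(s), so 2 row(s) emitted.
After projecting and ordering:
b.cust_id | a.name | a.cust_id
2 | Dave | 2
2 | Dave | 2
2 | Heidi | 2
2 | Heidi | 2
4 | Bob | 4
6 | Tom | 6
8 | Wendy | 8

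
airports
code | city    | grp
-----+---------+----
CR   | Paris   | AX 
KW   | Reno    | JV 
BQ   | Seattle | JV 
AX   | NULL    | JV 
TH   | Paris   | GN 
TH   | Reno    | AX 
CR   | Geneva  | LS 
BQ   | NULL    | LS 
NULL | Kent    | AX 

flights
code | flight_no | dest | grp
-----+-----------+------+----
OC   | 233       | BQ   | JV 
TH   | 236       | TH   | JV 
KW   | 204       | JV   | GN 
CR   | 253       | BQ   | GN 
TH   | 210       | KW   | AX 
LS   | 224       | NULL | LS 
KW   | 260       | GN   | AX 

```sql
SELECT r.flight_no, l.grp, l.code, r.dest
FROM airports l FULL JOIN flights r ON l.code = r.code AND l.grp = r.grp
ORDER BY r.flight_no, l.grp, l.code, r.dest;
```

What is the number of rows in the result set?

15

FULL OUTER JOIN keeps every row from both sides; unmatched rows get NULL for the other side's columns.
Matching on l.code = r.code AND l.grp = r.grp. A NULL in a compared column never satisfies the condition.
- l[0] code=CR, grp=AX → no match; kept with NULLs on the r side.
- l[1] code=KW, grp=JV → no match; kept with NULLs on the r side.
- l[2] code=BQ, grp=JV → no match; kept with NULLs on the r side.
- l[3] code=AX, grp=JV → no match; kept with NULLs on the r side.
- l[4] code=TH, grp=GN → no match; kept with NULLs on the r side.
- l[5] code=TH, grp=AX → 1 match(es) in r → 1 row(s).
- l[6] code=CR, grp=LS → no match; kept with NULLs on the r side.
- l[7] code=BQ, grp=LS → no match; kept with NULLs on the r side.
- l[8] code=NULL, grp=AX → no match; kept with NULLs on the r side.
- 6 r row(s) had no l match → kept, l columns NULL.
Total: 1 matched + 14 padded = 15 rows.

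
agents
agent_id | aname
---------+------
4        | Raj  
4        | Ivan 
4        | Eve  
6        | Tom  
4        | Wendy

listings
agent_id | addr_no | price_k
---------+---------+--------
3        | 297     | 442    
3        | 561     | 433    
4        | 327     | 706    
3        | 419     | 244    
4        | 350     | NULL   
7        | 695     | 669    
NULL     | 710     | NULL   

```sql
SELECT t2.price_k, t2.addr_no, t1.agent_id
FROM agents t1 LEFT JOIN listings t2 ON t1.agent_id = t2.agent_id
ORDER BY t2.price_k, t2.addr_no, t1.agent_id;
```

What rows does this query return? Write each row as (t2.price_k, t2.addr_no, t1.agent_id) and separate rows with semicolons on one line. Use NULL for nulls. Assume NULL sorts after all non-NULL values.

(706, 327, 4); (706, 327, 4); (706, 327, 4); (706, 327, 4); (NULL, 350, 4); (NULL, 350, 4); (NULL, 350, 4); (NULL, 350, 4); (NULL, NULL, 6)

LEFT JOIN keeps every row from `agents`; unmatched rows get NULL for `listings`'s columns.
Matching on t1.agent_id = t2.agent_id. A NULL in a compared column never satisfies the condition.
- agent_id=4: 2 matching t2 row(s), so 2 row(s) emitted.
- agent_id=4: 2 matching t2 row(s), so 2 row(s) emitted.
- agent_id=4: 2 matching t2 row(s), so 2 row(s) emitted.
- agent_id=6: no t2 row matches, row kept with t2 columns NULL.
- agent_id=4: 2 matching t2 row(s), so 2 row(s) emitted.
After projecting and ordering:
t2.price_k | t2.addr_no | t1.agent_id
706 | 327 | 4
706 | 327 | 4
706 | 327 | 4
706 | 327 | 4
NULL | 350 | 4
NULL | 350 | 4
NULL | 350 | 4
NULL | 350 | 4
NULL | NULL | 6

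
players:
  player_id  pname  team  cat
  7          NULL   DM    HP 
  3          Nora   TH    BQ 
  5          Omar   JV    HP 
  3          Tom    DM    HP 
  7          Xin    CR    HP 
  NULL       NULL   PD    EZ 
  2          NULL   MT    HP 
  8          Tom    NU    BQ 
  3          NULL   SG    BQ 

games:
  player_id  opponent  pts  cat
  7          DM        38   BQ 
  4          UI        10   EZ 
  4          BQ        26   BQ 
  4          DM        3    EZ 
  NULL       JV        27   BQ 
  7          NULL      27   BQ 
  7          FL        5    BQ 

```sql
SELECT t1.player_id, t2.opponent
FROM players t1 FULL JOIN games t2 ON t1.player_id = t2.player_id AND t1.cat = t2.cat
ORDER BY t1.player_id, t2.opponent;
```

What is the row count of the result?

FULL OUTER JOIN keeps every row from both sides; unmatched rows get NULL for the other side's columns.
Matching on t1.player_id = t2.player_id AND t1.cat = t2.cat. A NULL in a compared column never satisfies the condition.
- t1 (player_id=7, cat=HP) has no partner → padded with NULL.
- t1 (player_id=3, cat=BQ) has no partner → padded with NULL.
- t1 (player_id=5, cat=HP) has no partner → padded with NULL.
- t1 (player_id=3, cat=HP) has no partner → padded with NULL.
- t1 (player_id=7, cat=HP) has no partner → padded with NULL.
- t1 (player_id=NULL, cat=EZ) has no partner → padded with NULL.
- t1 (player_id=2, cat=HP) has no partner → padded with NULL.
- t1 (player_id=8, cat=BQ) has no partner → padded with NULL.
- t1 (player_id=3, cat=BQ) has no partner → padded with NULL.
- plus 7 unmatched t2 row(s), each kept with NULL t1 columns.
Total: 0 matched + 16 padded = 16 rows.

16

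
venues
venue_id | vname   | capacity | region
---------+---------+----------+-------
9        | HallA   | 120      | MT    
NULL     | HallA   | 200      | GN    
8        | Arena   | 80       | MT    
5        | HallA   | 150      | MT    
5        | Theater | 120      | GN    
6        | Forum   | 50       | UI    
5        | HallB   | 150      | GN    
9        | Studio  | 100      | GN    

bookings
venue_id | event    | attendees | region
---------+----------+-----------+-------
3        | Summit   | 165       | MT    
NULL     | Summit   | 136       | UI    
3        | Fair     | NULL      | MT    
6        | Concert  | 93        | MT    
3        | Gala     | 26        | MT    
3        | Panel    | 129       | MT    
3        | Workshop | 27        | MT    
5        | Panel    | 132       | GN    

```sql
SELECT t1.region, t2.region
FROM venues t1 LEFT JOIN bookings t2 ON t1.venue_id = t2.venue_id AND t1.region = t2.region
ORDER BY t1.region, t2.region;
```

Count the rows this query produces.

8

LEFT JOIN keeps every row from `venues`; unmatched rows get NULL for `bookings`'s columns.
Matching on t1.venue_id = t2.venue_id AND t1.region = t2.region. A NULL in a compared column never satisfies the condition.
- t1 (venue_id=9, region=MT) has no partner → padded with NULL.
- t1 (venue_id=NULL, region=GN) has no partner → padded with NULL.
- t1 (venue_id=8, region=MT) has no partner → padded with NULL.
- t1 (venue_id=5, region=MT) has no partner → padded with NULL.
- t1 (venue_id=5, region=GN) pairs with 1 row(s) of t2.
- t1 (venue_id=6, region=UI) has no partner → padded with NULL.
- t1 (venue_id=5, region=GN) pairs with 1 row(s) of t2.
- t1 (venue_id=9, region=GN) has no partner → padded with NULL.
Total: 2 matched + 6 padded = 8 rows.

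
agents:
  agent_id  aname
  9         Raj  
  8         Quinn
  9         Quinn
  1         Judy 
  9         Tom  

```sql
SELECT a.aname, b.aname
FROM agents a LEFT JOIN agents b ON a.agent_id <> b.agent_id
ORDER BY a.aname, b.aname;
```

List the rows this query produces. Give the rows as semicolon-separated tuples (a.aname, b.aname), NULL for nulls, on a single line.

(Judy, Quinn); (Judy, Quinn); (Judy, Raj); (Judy, Tom); (Quinn, Judy); (Quinn, Judy); (Quinn, Quinn); (Quinn, Quinn); (Quinn, Raj); (Quinn, Tom); (Raj, Judy); (Raj, Quinn); (Tom, Judy); (Tom, Quinn)

LEFT JOIN keeps every row from `agents a`; unmatched rows get NULL for `agents b`'s columns.
Matching on a.agent_id <> b.agent_id.
Matched pairs: 14; unmatched a rows kept: 0.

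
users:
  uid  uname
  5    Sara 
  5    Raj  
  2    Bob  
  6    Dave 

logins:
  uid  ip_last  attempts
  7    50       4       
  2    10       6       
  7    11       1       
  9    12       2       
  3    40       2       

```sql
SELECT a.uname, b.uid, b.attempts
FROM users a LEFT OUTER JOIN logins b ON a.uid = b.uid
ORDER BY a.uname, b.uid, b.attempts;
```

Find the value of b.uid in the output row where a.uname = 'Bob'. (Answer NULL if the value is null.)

2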